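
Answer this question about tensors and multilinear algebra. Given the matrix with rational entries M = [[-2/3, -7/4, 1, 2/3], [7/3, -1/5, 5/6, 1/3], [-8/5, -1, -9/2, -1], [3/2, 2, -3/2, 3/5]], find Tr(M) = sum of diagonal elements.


The trace is the sum of diagonal entries.
Diagonal: M[1,1] = -2/3, M[2,2] = -1/5, M[3,3] = -9/2, M[4,4] = 3/5
Tr(M) = -2/3 + -1/5 + -9/2 + 3/5
Computing step by step:
After adding M[1,1]: -2/3
After adding M[2,2]: -13/15
After adding M[3,3]: -161/30
After adding M[4,4]: -143/30
Tr(M) = -143/30

-143/30


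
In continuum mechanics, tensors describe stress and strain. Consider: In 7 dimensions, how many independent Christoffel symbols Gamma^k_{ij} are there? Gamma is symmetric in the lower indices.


Christoffel symbols Gamma^k_{ij} are symmetric in i,j, so there are d * d(d+1)/2 independent symbols.
d = 7
d(d+1)/2 = 7 * 8 / 2 = 28
Total = 7 * 28 = 196

196


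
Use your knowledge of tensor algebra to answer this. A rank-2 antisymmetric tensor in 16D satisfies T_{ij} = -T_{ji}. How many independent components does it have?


An antisymmetric rank-2 tensor satisfies A_{ij} = -A_{ji}, so diagonal entries are zero.
The independent components are the upper-triangular entries: C(n, 2) = n(n-1)/2.
n = 16
C(16, 2) = 16 * 15 / 2 = 240 / 2 = 120

120


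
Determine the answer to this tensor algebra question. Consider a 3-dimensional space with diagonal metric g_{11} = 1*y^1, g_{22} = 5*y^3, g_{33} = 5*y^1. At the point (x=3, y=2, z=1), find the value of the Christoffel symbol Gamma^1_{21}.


For a diagonal metric, Gamma^k_{ij} = (1/2) g^{kk} (dg_{ik}/dx_j + dg_{jk}/dx_i - dg_{ij}/dx_k).
The metric is diagonal, so g_{ab} = 0 for a != b.
At the given point: g_{11} = 2, g_{22} = 40, g_{33} = 10
g^{11} = 1/2
dg_{21}/dx_1 = 0 (off-diagonal)
dg_{11}/dx_2 = dg_{11}/dx_2 = 1
dg_{21}/dx_1 = 0 (off-diagonal)
Numerator = 0 + 1 - 0 = 1
Gamma^1_{21} = 1 / (2 * 2) = 1/4

1/4


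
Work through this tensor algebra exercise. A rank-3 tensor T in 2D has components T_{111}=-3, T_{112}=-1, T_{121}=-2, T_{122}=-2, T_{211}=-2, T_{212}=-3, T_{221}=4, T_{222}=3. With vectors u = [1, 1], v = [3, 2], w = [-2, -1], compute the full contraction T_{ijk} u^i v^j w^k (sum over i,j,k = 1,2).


S = sum over i,j,k of T_{ijk} u_i v_j w_k. Expanding all 8 terms:
T_{111}*u_1*v_1*w_1 = -3*1*3*-2 = 18  (running total: 18)
T_{112}*u_1*v_1*w_2 = -1*1*3*-1 = 3  (running total: 21)
T_{121}*u_1*v_2*w_1 = -2*1*2*-2 = 8  (running total: 29)
T_{122}*u_1*v_2*w_2 = -2*1*2*-1 = 4  (running total: 33)
T_{211}*u_2*v_1*w_1 = -2*1*3*-2 = 12  (running total: 45)
T_{212}*u_2*v_1*w_2 = -3*1*3*-1 = 9  (running total: 54)
T_{221}*u_2*v_2*w_1 = 4*1*2*-2 = -16  (running total: 38)
T_{222}*u_2*v_2*w_2 = 3*1*2*-1 = -6  (running total: 32)
S = 32

32


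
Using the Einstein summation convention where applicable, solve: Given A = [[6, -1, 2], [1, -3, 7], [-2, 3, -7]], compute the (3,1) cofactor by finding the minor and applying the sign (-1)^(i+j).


To find cofactor C_{31}, delete row 3 and column 1.
The resulting 2x2 submatrix is: [[-1, 2], [-3, 7]]
Minor M_{31} = -1*7 - 2*-3
  = -7 - -6 = -1
Sign = (-1)^(3+1) = (-1)^4 = 1
Cofactor C_{31} = 1 * -1 = -1

-1


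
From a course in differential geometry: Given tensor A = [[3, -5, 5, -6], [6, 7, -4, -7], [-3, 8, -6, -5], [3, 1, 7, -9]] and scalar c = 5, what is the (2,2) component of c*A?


Scalar multiplication: (cA)_{ij} = c * A_{ij}.
c = 5
A_{22} = 7
(cA)_{22} = 5 * 7 = 35

35


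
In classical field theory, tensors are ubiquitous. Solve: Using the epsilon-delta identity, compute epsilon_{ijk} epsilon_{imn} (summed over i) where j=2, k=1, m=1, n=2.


Using the identity: epsilon_{ijk} epsilon_{imn} = delta_{jm} delta_{kn} - delta_{jn} delta_{km}.
delta_{21} = 0
delta_{12} = 0
delta_{22} = 1
delta_{11} = 1
Result = 0 * 0 - 1 * 1 = 0 - 1 = -1

-1


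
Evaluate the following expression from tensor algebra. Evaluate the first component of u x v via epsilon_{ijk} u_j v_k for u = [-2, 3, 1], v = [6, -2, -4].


(u x v)_1 = sum_{j,k} epsilon_{1jk} u_j v_k. Only permutations of (1,2,3) contribute; the two non-zero terms are:
eps_{123} u_2 v_3 = 1 * 3 * -4 = -12
eps_{132} u_3 v_2 = -1 * 1 * -2 = 2
(u x v)_1 = -10

-10


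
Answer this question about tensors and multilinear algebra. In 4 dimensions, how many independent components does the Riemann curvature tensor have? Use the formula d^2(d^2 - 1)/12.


The Riemann tensor in d dimensions has d^2(d^2 - 1)/12 independent components.
d = 4, so d^2 = 16
d^2 - 1 = 15
d^2(d^2 - 1) = 16 * 15 = 240
Divide by 12: 240 / 12 = 20

20


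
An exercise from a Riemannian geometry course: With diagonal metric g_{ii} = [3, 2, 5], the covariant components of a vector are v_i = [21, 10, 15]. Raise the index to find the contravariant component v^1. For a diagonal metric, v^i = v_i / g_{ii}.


To raise an index with a diagonal metric: v^i = v_i / g_{ii}.
For index 1: v_1 = 21, g_{11} = 3
v^1 = 21 / 3 = 7

7


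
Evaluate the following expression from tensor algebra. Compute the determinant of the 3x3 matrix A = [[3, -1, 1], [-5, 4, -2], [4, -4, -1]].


Expanding along the first row, det(A) = a11*M_11 - a12*M_12 + a13*M_13, where M_1j is the (1,j) minor.
Minor M_11 = 4*-1 - -2*-4 = -12
Minor M_12 = -5*-1 - -2*4 = 13
Minor M_13 = -5*-4 - 4*4 = 4
det = 3*(-12) - -1*(13) + 1*(4)
    = -36 - -13 + 4
    = -19

-19


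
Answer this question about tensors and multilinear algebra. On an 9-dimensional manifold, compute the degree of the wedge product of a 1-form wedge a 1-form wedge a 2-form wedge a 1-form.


The degree of a wedge product is the sum of the degrees of the individual forms.
Degrees: 1, 1, 2, 1
Total degree = 1 + 1 + 2 + 1 = 5

5


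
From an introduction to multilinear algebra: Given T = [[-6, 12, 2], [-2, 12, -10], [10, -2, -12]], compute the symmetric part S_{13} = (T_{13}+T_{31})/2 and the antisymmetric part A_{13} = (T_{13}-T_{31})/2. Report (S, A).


T_{13} = 2
T_{31} = 10
S_{13} = (2 + 10)/2 = 12/2 = 6
A_{13} = (2 - 10)/2 = -8/2 = -4
Check: S + A = 6 + -4 = 2 = T_{13}.

(6, -4)


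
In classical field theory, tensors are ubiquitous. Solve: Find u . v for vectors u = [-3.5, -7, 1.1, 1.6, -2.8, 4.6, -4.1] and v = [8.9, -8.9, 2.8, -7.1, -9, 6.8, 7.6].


The inner product u . v = sum of u_i * v_i.
Term-by-term: -3.5 * 8.9, -7 * -8.9, 1.1 * 2.8, 1.6 * -7.1, -2.8 * -9, 4.6 * 6.8, -4.1 * 7.6
Products: -31.15, 62.3, 3.08, -11.36, 25.2, 31.28, -31.16
Sum = -31.15 + 62.3 + 3.08 + -11.36 + 25.2 + 31.28 + -31.16 = 48.19

48.19


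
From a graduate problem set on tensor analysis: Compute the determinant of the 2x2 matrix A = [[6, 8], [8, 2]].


For a 2x2 matrix [[a, b], [c, d]], det = a*d - b*c.
a = 6, b = 8, c = 8, d = 2
a*d = 6 * 2 = 12
b*c = 8 * 8 = 64
det = 12 - 64 = -52

-52


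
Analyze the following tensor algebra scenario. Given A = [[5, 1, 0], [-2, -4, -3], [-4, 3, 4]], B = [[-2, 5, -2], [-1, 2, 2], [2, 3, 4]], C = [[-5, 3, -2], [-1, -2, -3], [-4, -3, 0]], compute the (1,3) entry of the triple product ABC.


(ABC)_{13} = sum_m (AB)_{1m} C_{m3}. First compute row 1 of AB.
(AB)_{11} = 5*-2 + 1*-1 + 0*2 = -11
(AB)_{12} = 5*5 + 1*2 + 0*3 = 27
(AB)_{13} = 5*-2 + 1*2 + 0*4 = -8
Now contract with column 3 of C:
(AB)_{11} * C_{13} = -11 * -2 = 22
(AB)_{12} * C_{23} = 27 * -3 = -81
(AB)_{13} * C_{33} = -8 * 0 = 0
(ABC)_{13} = 22 + -81 + 0 = -59

-59


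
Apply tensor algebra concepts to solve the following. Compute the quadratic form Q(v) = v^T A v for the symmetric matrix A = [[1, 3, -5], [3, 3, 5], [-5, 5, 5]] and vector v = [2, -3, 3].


First compute Av:
(Av)_1 = 1*2 + 3*-3 + -5*3 = -22
(Av)_2 = 3*2 + 3*-3 + 5*3 = 12
(Av)_3 = -5*2 + 5*-3 + 5*3 = -10
Av = [-22, 12, -10]
Then v^T (Av) = 2*-22 + -3*12 + 3*-10
= -44 + -36 + -30 = -110

-110


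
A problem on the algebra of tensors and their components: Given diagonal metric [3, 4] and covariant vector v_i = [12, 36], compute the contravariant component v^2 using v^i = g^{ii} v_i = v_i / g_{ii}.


To raise an index with a diagonal metric: v^i = v_i / g_{ii}.
For index 2: v_2 = 36, g_{22} = 4
v^2 = 36 / 4 = 9

9


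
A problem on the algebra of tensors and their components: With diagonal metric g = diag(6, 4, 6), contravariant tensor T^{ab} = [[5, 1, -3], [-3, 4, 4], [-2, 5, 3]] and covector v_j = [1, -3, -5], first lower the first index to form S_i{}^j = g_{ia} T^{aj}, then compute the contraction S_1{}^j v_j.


Step 1: lower the first index. For a diagonal metric, g_{ia} T^{aj} = g_{ii} T^{ij} (no sum on i).
g_{11} = 6
S_1{}^1 = 6 * T^{11} = 6 * 5 = 30
S_1{}^2 = 6 * T^{12} = 6 * 1 = 6
S_1{}^3 = 6 * T^{13} = 6 * -3 = -18
Step 2: contract S_1{}^j with v_j.
S_1{}^1 * v_1 = 30 * 1 = 30
S_1{}^2 * v_2 = 6 * -3 = -18
S_1{}^3 * v_3 = -18 * -5 = 90
Result = 30 + -18 + 90 = 102

102


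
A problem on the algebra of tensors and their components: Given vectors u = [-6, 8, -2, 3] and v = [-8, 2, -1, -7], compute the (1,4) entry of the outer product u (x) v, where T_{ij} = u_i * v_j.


The outer product entry T_{ij} = u_i * v_j.
We need i=1, j=4.
u_1 = -6, v_4 = -7
T_{1,4} = -6 * -7 = 42

42


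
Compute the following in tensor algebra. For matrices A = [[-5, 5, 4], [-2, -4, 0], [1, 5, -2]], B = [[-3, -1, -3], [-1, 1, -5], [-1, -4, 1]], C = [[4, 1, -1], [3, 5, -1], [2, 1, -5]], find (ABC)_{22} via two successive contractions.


(ABC)_{22} = sum_m (AB)_{2m} C_{m2}. First compute row 2 of AB.
(AB)_{21} = -2*-3 + -4*-1 + 0*-1 = 10
(AB)_{22} = -2*-1 + -4*1 + 0*-4 = -2
(AB)_{23} = -2*-3 + -4*-5 + 0*1 = 26
Now contract with column 2 of C:
(AB)_{21} * C_{12} = 10 * 1 = 10
(AB)_{22} * C_{22} = -2 * 5 = -10
(AB)_{23} * C_{32} = 26 * 1 = 26
(ABC)_{22} = 10 + -10 + 26 = 26

26


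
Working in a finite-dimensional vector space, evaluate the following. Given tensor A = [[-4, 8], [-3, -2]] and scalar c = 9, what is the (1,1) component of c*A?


Scalar multiplication: (cA)_{ij} = c * A_{ij}.
c = 9
A_{11} = -4
(cA)_{11} = 9 * -4 = -36

-36


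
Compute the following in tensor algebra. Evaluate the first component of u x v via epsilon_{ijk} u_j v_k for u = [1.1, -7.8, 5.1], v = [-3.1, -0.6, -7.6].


(u x v)_1 = sum_{j,k} epsilon_{1jk} u_j v_k. Only permutations of (1,2,3) contribute; the two non-zero terms are:
eps_{123} u_2 v_3 = 1 * -7.8 * -7.6 = 59.28
eps_{132} u_3 v_2 = -1 * 5.1 * -0.6 = 3.06
(u x v)_1 = 62.34

62.34


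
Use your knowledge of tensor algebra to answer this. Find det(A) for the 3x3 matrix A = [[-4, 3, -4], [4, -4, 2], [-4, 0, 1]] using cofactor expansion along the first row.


Expanding along the first row, det(A) = a11*M_11 - a12*M_12 + a13*M_13, where M_1j is the (1,j) minor.
Minor M_11 = -4*1 - 2*0 = -4
Minor M_12 = 4*1 - 2*-4 = 12
Minor M_13 = 4*0 - -4*-4 = -16
det = -4*(-4) - 3*(12) + -4*(-16)
    = 16 - 36 + 64
    = 44

44


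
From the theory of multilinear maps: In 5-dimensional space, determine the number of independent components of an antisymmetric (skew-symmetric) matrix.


An antisymmetric rank-2 tensor satisfies A_{ij} = -A_{ji}, so diagonal entries are zero.
The independent components are the upper-triangular entries: C(n, 2) = n(n-1)/2.
n = 5
C(5, 2) = 5 * 4 / 2 = 20 / 2 = 10

10


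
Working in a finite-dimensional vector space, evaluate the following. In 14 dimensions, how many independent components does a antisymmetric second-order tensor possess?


A antisymmetric rank-2 tensor in d dimensions has d(d-1)/2 independent components.
d = 14
d(d-1)/2 = 14 * 13 / 2 = 182 / 2 = 91

91


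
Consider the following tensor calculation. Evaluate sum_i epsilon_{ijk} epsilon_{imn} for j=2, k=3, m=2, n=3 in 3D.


Using the identity: epsilon_{ijk} epsilon_{imn} = delta_{jm} delta_{kn} - delta_{jn} delta_{km}.
delta_{22} = 1
delta_{33} = 1
delta_{23} = 0
delta_{32} = 0
Result = 1 * 1 - 0 * 0 = 1 - 0 = 1

1


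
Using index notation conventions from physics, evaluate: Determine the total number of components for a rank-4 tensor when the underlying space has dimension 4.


The number of components of a rank-r tensor in d dimensions is d^r.
Here d = 4 and r = 4.
4^4 = 256

256


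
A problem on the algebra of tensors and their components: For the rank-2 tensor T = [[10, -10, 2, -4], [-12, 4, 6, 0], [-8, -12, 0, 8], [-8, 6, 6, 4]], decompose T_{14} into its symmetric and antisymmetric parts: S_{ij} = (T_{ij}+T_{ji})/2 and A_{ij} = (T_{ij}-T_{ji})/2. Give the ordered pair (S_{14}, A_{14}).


T_{14} = -4
T_{41} = -8
S_{14} = (-4 + -8)/2 = -12/2 = -6
A_{14} = (-4 - -8)/2 = 4/2 = 2
Check: S + A = -6 + 2 = -4 = T_{14}.

(-6, 2)


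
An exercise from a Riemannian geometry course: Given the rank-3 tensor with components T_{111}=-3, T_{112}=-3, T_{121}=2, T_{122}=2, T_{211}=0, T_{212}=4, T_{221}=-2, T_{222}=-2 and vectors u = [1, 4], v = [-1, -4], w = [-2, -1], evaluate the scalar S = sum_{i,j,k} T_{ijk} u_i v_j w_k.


S = sum over i,j,k of T_{ijk} u_i v_j w_k. Expanding all 8 terms:
T_{111}*u_1*v_1*w_1 = -3*1*-1*-2 = -6  (running total: -6)
T_{112}*u_1*v_1*w_2 = -3*1*-1*-1 = -3  (running total: -9)
T_{121}*u_1*v_2*w_1 = 2*1*-4*-2 = 16  (running total: 7)
T_{122}*u_1*v_2*w_2 = 2*1*-4*-1 = 8  (running total: 15)
T_{211}*u_2*v_1*w_1 = 0*4*-1*-2 = 0  (running total: 15)
T_{212}*u_2*v_1*w_2 = 4*4*-1*-1 = 16  (running total: 31)
T_{221}*u_2*v_2*w_1 = -2*4*-4*-2 = -64  (running total: -33)
T_{222}*u_2*v_2*w_2 = -2*4*-4*-1 = -32  (running total: -65)
S = -65

-65


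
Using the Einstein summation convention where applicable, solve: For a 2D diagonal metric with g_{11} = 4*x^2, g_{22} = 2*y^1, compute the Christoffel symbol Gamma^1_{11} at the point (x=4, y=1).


For a diagonal metric, Gamma^k_{ij} = (1/2) g^{kk} (dg_{ik}/dx_j + dg_{jk}/dx_i - dg_{ij}/dx_k).
The metric is diagonal, so g_{ab} = 0 for a != b.
At the given point: g_{11} = 64, g_{22} = 2
g^{11} = 1/64
dg_{11}/dx_1 = dg_{11}/dx_1 = 32
dg_{11}/dx_1 = dg_{11}/dx_1 = 32
dg_{11}/dx_1 = dg_{11}/dx_1 = 32
Numerator = 32 + 32 - 32 = 32
Gamma^1_{11} = 32 / (2 * 64) = 1/4

1/4


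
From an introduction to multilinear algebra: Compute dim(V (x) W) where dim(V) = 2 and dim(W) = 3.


The dimension of a tensor product is the product of dimensions.
dim(V) = 2, dim(W) = 3
dim(V (x) W) = 2 * 3 = 6

6


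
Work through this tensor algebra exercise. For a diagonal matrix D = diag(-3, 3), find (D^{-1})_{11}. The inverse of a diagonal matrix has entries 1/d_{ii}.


For a diagonal matrix, the inverse has entries (D^{-1})_{ii} = 1/d_{ii}.
The diagonal entries are: d_{11} = -3, d_{22} = 3
We need (D^{-1})_{11} = 1/d_{11} = 1/-3 = -1/3

-1/3


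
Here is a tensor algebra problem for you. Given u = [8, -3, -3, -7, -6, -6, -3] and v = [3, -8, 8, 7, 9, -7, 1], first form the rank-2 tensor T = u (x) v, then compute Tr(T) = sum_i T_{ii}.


The outer product gives T_{ij} = u_i v_j.
The trace (contraction) is Tr(T) = sum_i T_{ii} = sum_i u_i v_i.
Diagonal entries:
T_{11} = u_1 * v_1 = 8 * 3 = 24
T_{22} = u_2 * v_2 = -3 * -8 = 24
T_{33} = u_3 * v_3 = -3 * 8 = -24
T_{44} = u_4 * v_4 = -7 * 7 = -49
T_{55} = u_5 * v_5 = -6 * 9 = -54
T_{66} = u_6 * v_6 = -6 * -7 = 42
T_{77} = u_7 * v_7 = -3 * 1 = -3
Tr(T) = 24 + 24 + -24 + -49 + -54 + 42 + -3 = -40

-40


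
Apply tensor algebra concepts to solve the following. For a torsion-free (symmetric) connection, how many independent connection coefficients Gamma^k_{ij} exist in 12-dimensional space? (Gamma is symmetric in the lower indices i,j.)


Christoffel symbols Gamma^k_{ij} are symmetric in i,j, so there are d * d(d+1)/2 independent symbols.
d = 12
d(d+1)/2 = 12 * 13 / 2 = 78
Total = 12 * 78 = 936

936


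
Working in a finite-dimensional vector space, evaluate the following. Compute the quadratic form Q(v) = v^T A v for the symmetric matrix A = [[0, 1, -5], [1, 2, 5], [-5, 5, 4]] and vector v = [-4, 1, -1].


First compute Av:
(Av)_1 = 0*-4 + 1*1 + -5*-1 = 6
(Av)_2 = 1*-4 + 2*1 + 5*-1 = -7
(Av)_3 = -5*-4 + 5*1 + 4*-1 = 21
Av = [6, -7, 21]
Then v^T (Av) = -4*6 + 1*-7 + -1*21
= -24 + -7 + -21 = -52

-52


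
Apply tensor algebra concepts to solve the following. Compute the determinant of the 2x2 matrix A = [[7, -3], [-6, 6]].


For a 2x2 matrix [[a, b], [c, d]], det = a*d - b*c.
a = 7, b = -3, c = -6, d = 6
a*d = 7 * 6 = 42
b*c = -3 * -6 = 18
det = 42 - 18 = 24

24


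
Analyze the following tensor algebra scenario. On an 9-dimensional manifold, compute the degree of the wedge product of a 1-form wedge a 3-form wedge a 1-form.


The degree of a wedge product is the sum of the degrees of the individual forms.
Degrees: 1, 3, 1
Total degree = 1 + 3 + 1 = 5

5


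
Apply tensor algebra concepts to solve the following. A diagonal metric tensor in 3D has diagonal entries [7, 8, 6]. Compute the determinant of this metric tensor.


For a diagonal metric, the determinant is the product of diagonal entries.
Diagonal entries: 7, 8, 6
det(g) = 7 * 8 * 6 = 336

336


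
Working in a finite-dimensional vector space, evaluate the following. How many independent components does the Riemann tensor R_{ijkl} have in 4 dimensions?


The Riemann tensor in d dimensions has d^2(d^2 - 1)/12 independent components.
d = 4, so d^2 = 16
d^2 - 1 = 15
d^2(d^2 - 1) = 16 * 15 = 240
Divide by 12: 240 / 12 = 20

20


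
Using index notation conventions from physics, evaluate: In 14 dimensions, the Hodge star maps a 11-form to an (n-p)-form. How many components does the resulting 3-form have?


The Hodge dual of a p-form on an n-dimensional manifold is an (n-p)-form.
n = 14, p = 11, so dual degree = 14 - 11 = 3
The number of components is C(n, n-p) = C(14, 3) = 364

364


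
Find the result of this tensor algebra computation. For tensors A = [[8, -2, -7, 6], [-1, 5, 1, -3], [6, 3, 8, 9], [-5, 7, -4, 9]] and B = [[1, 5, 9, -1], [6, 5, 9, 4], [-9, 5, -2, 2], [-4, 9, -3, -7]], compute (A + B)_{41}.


Tensor addition is component-wise: (A + B)_{ij} = A_{ij} + B_{ij}.
A_{41} = -5
B_{41} = -4
(A + B)_{41} = -5 + -4 = -9

-9


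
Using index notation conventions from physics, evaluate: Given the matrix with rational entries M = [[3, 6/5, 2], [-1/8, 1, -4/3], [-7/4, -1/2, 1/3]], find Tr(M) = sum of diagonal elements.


The trace is the sum of diagonal entries.
Diagonal: M[1,1] = 3, M[2,2] = 1, M[3,3] = 1/3
Tr(M) = 3 + 1 + 1/3
Computing step by step:
After adding M[1,1]: 3
After adding M[2,2]: 4
After adding M[3,3]: 13/3
Tr(M) = 13/3

13/3


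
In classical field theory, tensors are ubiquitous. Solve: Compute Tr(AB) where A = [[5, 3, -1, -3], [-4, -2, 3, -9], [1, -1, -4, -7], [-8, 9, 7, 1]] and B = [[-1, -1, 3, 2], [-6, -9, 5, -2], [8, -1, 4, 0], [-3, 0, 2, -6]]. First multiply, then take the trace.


Tr(AB) = sum_i (AB)_{ii} where (AB)_{ii} = sum_k A_{ik} B_{ki}.
(AB)_{11} = 5*-1 + 3*-6 + -1*8 + -3*-3 = -22
(AB)_{22} = -4*-1 + -2*-9 + 3*-1 + -9*0 = 19
(AB)_{33} = 1*3 + -1*5 + -4*4 + -7*2 = -32
(AB)_{44} = -8*2 + 9*-2 + 7*0 + 1*-6 = -40
Tr(AB) = -22 + 19 + -32 + -40 = -75

-75


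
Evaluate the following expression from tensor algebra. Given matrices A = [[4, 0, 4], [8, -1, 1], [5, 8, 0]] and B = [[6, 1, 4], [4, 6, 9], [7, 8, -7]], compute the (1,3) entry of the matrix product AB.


(AB)_{ij} = sum_k A_{ik} B_{kj}.
For i=1, j=3:
A_{11} * B_{13} = 4 * 4 = 16
A_{12} * B_{23} = 0 * 9 = 0
A_{13} * B_{33} = 4 * -7 = -28
Sum = 16 + 0 + -28 = -12

-12


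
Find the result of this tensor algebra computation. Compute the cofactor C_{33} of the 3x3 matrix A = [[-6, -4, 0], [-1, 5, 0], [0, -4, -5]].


To find cofactor C_{33}, delete row 3 and column 3.
The resulting 2x2 submatrix is: [[-6, -4], [-1, 5]]
Minor M_{33} = -6*5 - -4*-1
  = -30 - 4 = -34
Sign = (-1)^(3+3) = (-1)^6 = 1
Cofactor C_{33} = 1 * -34 = -34

-34


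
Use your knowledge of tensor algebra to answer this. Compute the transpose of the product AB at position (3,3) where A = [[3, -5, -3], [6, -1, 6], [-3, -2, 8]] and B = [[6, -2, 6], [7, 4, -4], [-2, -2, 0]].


(AB)^T_{ij} = (AB)_{ji} = sum_k A_{jk} B_{ki}.
For i=3, j=3 we need (AB)_{33}:
A_{31} * B_{13} = -3 * 6 = -18
A_{32} * B_{23} = -2 * -4 = 8
A_{33} * B_{33} = 8 * 0 = 0
Sum = -18 + 8 + 0 = -10

-10


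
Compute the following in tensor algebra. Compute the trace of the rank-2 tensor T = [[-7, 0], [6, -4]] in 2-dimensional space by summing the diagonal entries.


The contraction (trace) of a rank-2 tensor is the sum of its diagonal elements.
Diagonal entries: A[1,1] = -7, A[2,2] = -4
Tr(A) = -7 + -4 = -11

-11


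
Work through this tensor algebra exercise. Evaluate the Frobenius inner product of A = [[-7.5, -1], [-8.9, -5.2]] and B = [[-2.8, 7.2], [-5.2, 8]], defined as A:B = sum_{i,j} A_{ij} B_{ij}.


A:B = sum over all i,j of A_{ij} * B_{ij}.
Row 1: -7.5*-2.8=21, -1*7.2=-7.2 => row sum = 13.8
Row 2: -8.9*-5.2=46.28, -5.2*8=-41.6 => row sum = 4.68
Total = 13.8 + 4.68 = 18.48

18.48


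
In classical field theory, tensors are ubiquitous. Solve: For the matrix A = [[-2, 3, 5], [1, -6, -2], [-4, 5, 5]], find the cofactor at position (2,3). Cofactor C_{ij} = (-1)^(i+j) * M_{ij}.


To find cofactor C_{23}, delete row 2 and column 3.
The resulting 2x2 submatrix is: [[-2, 3], [-4, 5]]
Minor M_{23} = -2*5 - 3*-4
  = -10 - -12 = 2
Sign = (-1)^(2+3) = (-1)^5 = -1
Cofactor C_{23} = -1 * 2 = -2

-2


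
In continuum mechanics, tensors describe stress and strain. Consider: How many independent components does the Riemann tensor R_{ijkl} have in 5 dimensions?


The Riemann tensor in d dimensions has d^2(d^2 - 1)/12 independent components.
d = 5, so d^2 = 25
d^2 - 1 = 24
d^2(d^2 - 1) = 25 * 24 = 600
Divide by 12: 600 / 12 = 50

50


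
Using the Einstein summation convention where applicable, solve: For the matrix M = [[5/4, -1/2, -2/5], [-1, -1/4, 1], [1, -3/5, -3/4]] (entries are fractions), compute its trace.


The trace is the sum of diagonal entries.
Diagonal: M[1,1] = 5/4, M[2,2] = -1/4, M[3,3] = -3/4
Tr(M) = 5/4 + -1/4 + -3/4
Computing step by step:
After adding M[1,1]: 5/4
After adding M[2,2]: 1
After adding M[3,3]: 1/4
Tr(M) = 1/4

1/4


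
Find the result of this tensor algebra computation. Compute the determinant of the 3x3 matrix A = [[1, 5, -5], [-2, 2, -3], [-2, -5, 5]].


Expanding along the first row, det(A) = a11*M_11 - a12*M_12 + a13*M_13, where M_1j is the (1,j) minor.
Minor M_11 = 2*5 - -3*-5 = -5
Minor M_12 = -2*5 - -3*-2 = -16
Minor M_13 = -2*-5 - 2*-2 = 14
det = 1*(-5) - 5*(-16) + -5*(14)
    = -5 - -80 + -70
    = 5

5


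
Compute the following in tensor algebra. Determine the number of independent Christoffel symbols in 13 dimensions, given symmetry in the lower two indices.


Christoffel symbols Gamma^k_{ij} are symmetric in i,j, so there are d * d(d+1)/2 independent symbols.
d = 13
d(d+1)/2 = 13 * 14 / 2 = 91
Total = 13 * 91 = 1183

1183


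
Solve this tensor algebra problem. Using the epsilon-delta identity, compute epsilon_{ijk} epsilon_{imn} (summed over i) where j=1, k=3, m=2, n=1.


Using the identity: epsilon_{ijk} epsilon_{imn} = delta_{jm} delta_{kn} - delta_{jn} delta_{km}.
delta_{12} = 0
delta_{31} = 0
delta_{11} = 1
delta_{32} = 0
Result = 0 * 0 - 1 * 0 = 0 - 0 = 0

0


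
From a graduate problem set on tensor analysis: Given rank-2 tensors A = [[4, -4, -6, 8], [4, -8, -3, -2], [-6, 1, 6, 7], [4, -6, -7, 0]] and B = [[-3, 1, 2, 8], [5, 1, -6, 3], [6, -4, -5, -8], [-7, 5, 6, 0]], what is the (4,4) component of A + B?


Tensor addition is component-wise: (A + B)_{ij} = A_{ij} + B_{ij}.
A_{44} = 0
B_{44} = 0
(A + B)_{44} = 0 + 0 = 0

0


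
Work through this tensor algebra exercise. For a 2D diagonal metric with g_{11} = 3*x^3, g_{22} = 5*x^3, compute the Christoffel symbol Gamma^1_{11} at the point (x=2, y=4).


For a diagonal metric, Gamma^k_{ij} = (1/2) g^{kk} (dg_{ik}/dx_j + dg_{jk}/dx_i - dg_{ij}/dx_k).
The metric is diagonal, so g_{ab} = 0 for a != b.
At the given point: g_{11} = 24, g_{22} = 40
g^{11} = 1/24
dg_{11}/dx_1 = dg_{11}/dx_1 = 36
dg_{11}/dx_1 = dg_{11}/dx_1 = 36
dg_{11}/dx_1 = dg_{11}/dx_1 = 36
Numerator = 36 + 36 - 36 = 36
Gamma^1_{11} = 36 / (2 * 24) = 3/4

3/4


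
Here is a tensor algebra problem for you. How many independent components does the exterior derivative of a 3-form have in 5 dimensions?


The exterior derivative of a p-form is a (p+1)-form.
Its number of independent components is C(n, p+1).
n = 5, p+1 = 4
C(5, 4) = 5

5


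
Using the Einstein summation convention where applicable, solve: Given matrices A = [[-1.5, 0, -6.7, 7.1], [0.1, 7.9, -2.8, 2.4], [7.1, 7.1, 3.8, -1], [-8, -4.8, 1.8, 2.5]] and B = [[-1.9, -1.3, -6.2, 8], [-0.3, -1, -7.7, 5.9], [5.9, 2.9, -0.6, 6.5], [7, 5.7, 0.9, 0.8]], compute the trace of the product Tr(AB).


Tr(AB) = sum_i (AB)_{ii} where (AB)_{ii} = sum_k A_{ik} B_{ki}.
(AB)_{11} = -1.5*-1.9 + 0*-0.3 + -6.7*5.9 + 7.1*7 = 13.02
(AB)_{22} = 0.1*-1.3 + 7.9*-1 + -2.8*2.9 + 2.4*5.7 = -2.47
(AB)_{33} = 7.1*-6.2 + 7.1*-7.7 + 3.8*-0.6 + -1*0.9 = -101.87
(AB)_{44} = -8*8 + -4.8*5.9 + 1.8*6.5 + 2.5*0.8 = -78.62
Tr(AB) = 13.02 + -2.47 + -101.87 + -78.62 = -169.94

-169.94


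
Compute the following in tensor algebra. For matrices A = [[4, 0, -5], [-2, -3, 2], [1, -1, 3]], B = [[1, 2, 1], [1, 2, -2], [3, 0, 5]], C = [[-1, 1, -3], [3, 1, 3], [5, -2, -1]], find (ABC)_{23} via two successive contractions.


(ABC)_{23} = sum_m (AB)_{2m} C_{m3}. First compute row 2 of AB.
(AB)_{21} = -2*1 + -3*1 + 2*3 = 1
(AB)_{22} = -2*2 + -3*2 + 2*0 = -10
(AB)_{23} = -2*1 + -3*-2 + 2*5 = 14
Now contract with column 3 of C:
(AB)_{21} * C_{13} = 1 * -3 = -3
(AB)_{22} * C_{23} = -10 * 3 = -30
(AB)_{23} * C_{33} = 14 * -1 = -14
(ABC)_{23} = -3 + -30 + -14 = -47

-47


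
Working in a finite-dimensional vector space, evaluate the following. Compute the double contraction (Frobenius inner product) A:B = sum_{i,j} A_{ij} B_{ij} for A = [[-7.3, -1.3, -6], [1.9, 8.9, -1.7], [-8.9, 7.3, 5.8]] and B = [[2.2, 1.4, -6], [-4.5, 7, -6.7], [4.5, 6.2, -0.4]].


A:B = sum over all i,j of A_{ij} * B_{ij}.
Row 1: -7.3*2.2=-16.06, -1.3*1.4=-1.82, -6*-6=36 => row sum = 18.12
Row 2: 1.9*-4.5=-8.55, 8.9*7=62.3, -1.7*-6.7=11.39 => row sum = 65.14
Row 3: -8.9*4.5=-40.05, 7.3*6.2=45.26, 5.8*-0.4=-2.32 => row sum = 2.89
Total = 18.12 + 65.14 + 2.89 = 86.15

86.15


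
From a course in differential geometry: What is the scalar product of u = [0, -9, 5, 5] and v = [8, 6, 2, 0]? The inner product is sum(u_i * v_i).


The inner product u . v = sum of u_i * v_i.
Term-by-term: 0 * 8, -9 * 6, 5 * 2, 5 * 0
Products: 0, -54, 10, 0
Sum = 0 + -54 + 10 + 0 = -44

-44


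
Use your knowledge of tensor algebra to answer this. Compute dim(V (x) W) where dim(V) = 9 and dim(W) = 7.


The dimension of a tensor product is the product of dimensions.
dim(V) = 9, dim(W) = 7
dim(V (x) W) = 9 * 7 = 63

63


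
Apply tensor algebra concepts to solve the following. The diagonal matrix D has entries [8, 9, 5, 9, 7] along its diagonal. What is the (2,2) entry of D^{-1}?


For a diagonal matrix, the inverse has entries (D^{-1})_{ii} = 1/d_{ii}.
The diagonal entries are: d_{11} = 8, d_{22} = 9, d_{33} = 5, d_{44} = 9, d_{55} = 7
We need (D^{-1})_{22} = 1/d_{22} = 1/9 = 1/9

1/9


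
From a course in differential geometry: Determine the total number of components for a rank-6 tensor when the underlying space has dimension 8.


The number of components of a rank-r tensor in d dimensions is d^r.
Here d = 8 and r = 6.
8^6 = 262144

262144


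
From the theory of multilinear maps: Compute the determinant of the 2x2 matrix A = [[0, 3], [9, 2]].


For a 2x2 matrix [[a, b], [c, d]], det = a*d - b*c.
a = 0, b = 3, c = 9, d = 2
a*d = 0 * 2 = 0
b*c = 3 * 9 = 27
det = 0 - 27 = -27

-27


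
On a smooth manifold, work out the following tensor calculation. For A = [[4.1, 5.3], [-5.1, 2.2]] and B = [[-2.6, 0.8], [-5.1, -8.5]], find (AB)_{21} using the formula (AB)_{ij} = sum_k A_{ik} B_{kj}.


(AB)_{ij} = sum_k A_{ik} B_{kj}.
For i=2, j=1:
A_{21} * B_{11} = -5.1 * -2.6 = 13.26
A_{22} * B_{21} = 2.2 * -5.1 = -11.22
Sum = 13.26 + -11.22 = 2.04

2.04


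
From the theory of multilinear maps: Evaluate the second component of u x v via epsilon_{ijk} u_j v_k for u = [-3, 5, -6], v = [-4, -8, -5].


(u x v)_2 = sum_{j,k} epsilon_{2jk} u_j v_k. Only permutations of (1,2,3) contribute; the two non-zero terms are:
eps_{213} u_1 v_3 = -1 * -3 * -5 = -15
eps_{231} u_3 v_1 = 1 * -6 * -4 = 24
(u x v)_2 = 9

9


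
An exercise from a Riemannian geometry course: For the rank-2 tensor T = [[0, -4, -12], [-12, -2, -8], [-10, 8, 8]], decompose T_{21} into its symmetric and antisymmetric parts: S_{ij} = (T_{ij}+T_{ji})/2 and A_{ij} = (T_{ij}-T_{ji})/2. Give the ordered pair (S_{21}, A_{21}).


T_{21} = -12
T_{12} = -4
S_{21} = (-12 + -4)/2 = -16/2 = -8
A_{21} = (-12 - -4)/2 = -8/2 = -4
Check: S + A = -8 + -4 = -12 = T_{21}.

(-8, -4)


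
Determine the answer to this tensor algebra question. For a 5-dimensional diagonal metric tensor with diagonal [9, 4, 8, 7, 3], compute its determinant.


For a diagonal metric, the determinant is the product of diagonal entries.
Diagonal entries: 9, 4, 8, 7, 3
det(g) = 9 * 4 * 8 * 7 * 3 = 6048

6048


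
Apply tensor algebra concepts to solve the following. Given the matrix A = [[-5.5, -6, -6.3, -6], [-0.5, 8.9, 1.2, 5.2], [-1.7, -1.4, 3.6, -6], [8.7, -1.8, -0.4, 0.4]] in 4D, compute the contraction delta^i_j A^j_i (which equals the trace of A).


The contraction (trace) of a rank-2 tensor is the sum of its diagonal elements.
Diagonal entries: A[1,1] = -5.5, A[2,2] = 8.9, A[3,3] = 3.6, A[4,4] = 0.4
Tr(A) = -5.5 + 8.9 + 3.6 + 0.4 = 7.4

7.4


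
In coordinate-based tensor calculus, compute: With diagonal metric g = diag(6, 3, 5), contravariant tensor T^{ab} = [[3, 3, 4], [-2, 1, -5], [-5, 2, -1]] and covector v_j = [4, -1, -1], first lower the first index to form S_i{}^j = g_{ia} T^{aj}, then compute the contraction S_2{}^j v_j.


Step 1: lower the first index. For a diagonal metric, g_{ia} T^{aj} = g_{ii} T^{ij} (no sum on i).
g_{22} = 3
S_2{}^1 = 3 * T^{21} = 3 * -2 = -6
S_2{}^2 = 3 * T^{22} = 3 * 1 = 3
S_2{}^3 = 3 * T^{23} = 3 * -5 = -15
Step 2: contract S_2{}^j with v_j.
S_2{}^1 * v_1 = -6 * 4 = -24
S_2{}^2 * v_2 = 3 * -1 = -3
S_2{}^3 * v_3 = -15 * -1 = 15
Result = -24 + -3 + 15 = -12

-12


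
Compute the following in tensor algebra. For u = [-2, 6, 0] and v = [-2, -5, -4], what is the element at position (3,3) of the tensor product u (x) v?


The outer product entry T_{ij} = u_i * v_j.
We need i=3, j=3.
u_3 = 0, v_3 = -4
T_{3,3} = 0 * -4 = 0

0


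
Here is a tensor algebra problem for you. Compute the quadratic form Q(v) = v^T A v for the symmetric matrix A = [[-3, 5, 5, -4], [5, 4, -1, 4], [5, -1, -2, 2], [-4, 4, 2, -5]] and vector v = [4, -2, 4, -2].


First compute Av:
(Av)_1 = -3*4 + 5*-2 + 5*4 + -4*-2 = 6
(Av)_2 = 5*4 + 4*-2 + -1*4 + 4*-2 = 0
(Av)_3 = 5*4 + -1*-2 + -2*4 + 2*-2 = 10
(Av)_4 = -4*4 + 4*-2 + 2*4 + -5*-2 = -6
Av = [6, 0, 10, -6]
Then v^T (Av) = 4*6 + -2*0 + 4*10 + -2*-6
= 24 + 0 + 40 + 12 = 76

76


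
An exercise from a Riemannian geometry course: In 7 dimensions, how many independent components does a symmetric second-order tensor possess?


A symmetric rank-2 tensor in d dimensions has d(d+1)/2 independent components.
d = 7
d(d+1)/2 = 7 * 8 / 2 = 56 / 2 = 28

28


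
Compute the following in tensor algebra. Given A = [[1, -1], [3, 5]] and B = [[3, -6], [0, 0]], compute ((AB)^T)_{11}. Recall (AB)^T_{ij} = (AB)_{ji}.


(AB)^T_{ij} = (AB)_{ji} = sum_k A_{jk} B_{ki}.
For i=1, j=1 we need (AB)_{11}:
A_{11} * B_{11} = 1 * 3 = 3
A_{12} * B_{21} = -1 * 0 = 0
Sum = 3 + 0 = 3

3


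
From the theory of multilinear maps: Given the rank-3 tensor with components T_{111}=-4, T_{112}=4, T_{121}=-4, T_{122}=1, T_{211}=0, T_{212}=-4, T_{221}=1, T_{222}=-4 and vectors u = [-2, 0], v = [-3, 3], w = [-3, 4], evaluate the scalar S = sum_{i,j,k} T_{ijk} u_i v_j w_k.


S = sum over i,j,k of T_{ijk} u_i v_j w_k. Expanding all 8 terms:
T_{111}*u_1*v_1*w_1 = -4*-2*-3*-3 = 72  (running total: 72)
T_{112}*u_1*v_1*w_2 = 4*-2*-3*4 = 96  (running total: 168)
T_{121}*u_1*v_2*w_1 = -4*-2*3*-3 = -72  (running total: 96)
T_{122}*u_1*v_2*w_2 = 1*-2*3*4 = -24  (running total: 72)
T_{211}*u_2*v_1*w_1 = 0*0*-3*-3 = 0  (running total: 72)
T_{212}*u_2*v_1*w_2 = -4*0*-3*4 = 0  (running total: 72)
T_{221}*u_2*v_2*w_1 = 1*0*3*-3 = 0  (running total: 72)
T_{222}*u_2*v_2*w_2 = -4*0*3*4 = 0  (running total: 72)
S = 72

72


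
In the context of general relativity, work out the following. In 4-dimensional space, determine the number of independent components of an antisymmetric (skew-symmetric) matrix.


An antisymmetric rank-2 tensor satisfies A_{ij} = -A_{ji}, so diagonal entries are zero.
The independent components are the upper-triangular entries: C(n, 2) = n(n-1)/2.
n = 4
C(4, 2) = 4 * 3 / 2 = 12 / 2 = 6

6


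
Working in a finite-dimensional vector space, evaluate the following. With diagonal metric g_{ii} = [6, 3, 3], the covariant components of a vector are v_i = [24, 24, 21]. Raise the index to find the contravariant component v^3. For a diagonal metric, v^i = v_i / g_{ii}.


To raise an index with a diagonal metric: v^i = v_i / g_{ii}.
For index 3: v_3 = 21, g_{33} = 3
v^3 = 21 / 3 = 7

7


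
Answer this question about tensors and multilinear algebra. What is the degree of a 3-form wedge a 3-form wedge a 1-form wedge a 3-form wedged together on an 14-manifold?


The degree of a wedge product is the sum of the degrees of the individual forms.
Degrees: 3, 3, 1, 3
Total degree = 3 + 3 + 1 + 3 = 10

10


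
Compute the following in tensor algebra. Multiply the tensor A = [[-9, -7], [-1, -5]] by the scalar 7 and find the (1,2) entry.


Scalar multiplication: (cA)_{ij} = c * A_{ij}.
c = 7
A_{12} = -7
(cA)_{12} = 7 * -7 = -49

-49


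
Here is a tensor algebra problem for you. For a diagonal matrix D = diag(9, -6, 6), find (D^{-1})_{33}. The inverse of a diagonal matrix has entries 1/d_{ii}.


For a diagonal matrix, the inverse has entries (D^{-1})_{ii} = 1/d_{ii}.
The diagonal entries are: d_{11} = 9, d_{22} = -6, d_{33} = 6
We need (D^{-1})_{33} = 1/d_{33} = 1/6 = 1/6

1/6


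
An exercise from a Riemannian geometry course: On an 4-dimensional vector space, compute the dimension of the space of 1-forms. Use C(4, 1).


The dimension of the space of p-forms on an n-dimensional space is C(n, p).
n = 4, p = 1
C(4, 1) = 4! / (1! * 3!) = 4

4


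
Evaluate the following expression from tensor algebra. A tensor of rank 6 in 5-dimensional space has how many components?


The number of components of a rank-r tensor in d dimensions is d^r.
Here d = 5 and r = 6.
5^6 = 15625

15625


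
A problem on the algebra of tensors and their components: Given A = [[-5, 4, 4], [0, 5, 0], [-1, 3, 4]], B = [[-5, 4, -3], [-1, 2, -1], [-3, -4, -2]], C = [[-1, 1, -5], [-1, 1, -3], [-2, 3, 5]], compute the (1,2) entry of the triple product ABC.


(ABC)_{12} = sum_m (AB)_{1m} C_{m2}. First compute row 1 of AB.
(AB)_{11} = -5*-5 + 4*-1 + 4*-3 = 9
(AB)_{12} = -5*4 + 4*2 + 4*-4 = -28
(AB)_{13} = -5*-3 + 4*-1 + 4*-2 = 3
Now contract with column 2 of C:
(AB)_{11} * C_{12} = 9 * 1 = 9
(AB)_{12} * C_{22} = -28 * 1 = -28
(AB)_{13} * C_{32} = 3 * 3 = 9
(ABC)_{12} = 9 + -28 + 9 = -10

-10


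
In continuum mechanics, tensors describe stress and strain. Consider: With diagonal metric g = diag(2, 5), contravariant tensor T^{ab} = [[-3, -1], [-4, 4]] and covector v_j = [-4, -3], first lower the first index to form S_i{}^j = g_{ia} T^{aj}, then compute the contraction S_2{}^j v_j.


Step 1: lower the first index. For a diagonal metric, g_{ia} T^{aj} = g_{ii} T^{ij} (no sum on i).
g_{22} = 5
S_2{}^1 = 5 * T^{21} = 5 * -4 = -20
S_2{}^2 = 5 * T^{22} = 5 * 4 = 20
Step 2: contract S_2{}^j with v_j.
S_2{}^1 * v_1 = -20 * -4 = 80
S_2{}^2 * v_2 = 20 * -3 = -60
Result = 80 + -60 = 20

20


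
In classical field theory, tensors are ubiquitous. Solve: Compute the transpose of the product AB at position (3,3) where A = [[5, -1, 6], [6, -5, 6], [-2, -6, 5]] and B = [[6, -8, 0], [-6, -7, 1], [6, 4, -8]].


(AB)^T_{ij} = (AB)_{ji} = sum_k A_{jk} B_{ki}.
For i=3, j=3 we need (AB)_{33}:
A_{31} * B_{13} = -2 * 0 = 0
A_{32} * B_{23} = -6 * 1 = -6
A_{33} * B_{33} = 5 * -8 = -40
Sum = 0 + -6 + -40 = -46

-46


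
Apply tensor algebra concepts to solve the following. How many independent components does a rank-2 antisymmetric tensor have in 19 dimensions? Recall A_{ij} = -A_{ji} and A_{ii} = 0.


An antisymmetric rank-2 tensor satisfies A_{ij} = -A_{ji}, so diagonal entries are zero.
The independent components are the upper-triangular entries: C(n, 2) = n(n-1)/2.
n = 19
C(19, 2) = 19 * 18 / 2 = 342 / 2 = 171

171


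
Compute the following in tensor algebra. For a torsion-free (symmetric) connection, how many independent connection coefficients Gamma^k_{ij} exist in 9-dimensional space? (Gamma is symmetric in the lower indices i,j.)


Christoffel symbols Gamma^k_{ij} are symmetric in i,j, so there are d * d(d+1)/2 independent symbols.
d = 9
d(d+1)/2 = 9 * 10 / 2 = 45
Total = 9 * 45 = 405

405


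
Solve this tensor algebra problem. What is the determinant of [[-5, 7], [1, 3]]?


For a 2x2 matrix [[a, b], [c, d]], det = a*d - b*c.
a = -5, b = 7, c = 1, d = 3
a*d = -5 * 3 = -15
b*c = 7 * 1 = 7
det = -15 - 7 = -22

-22


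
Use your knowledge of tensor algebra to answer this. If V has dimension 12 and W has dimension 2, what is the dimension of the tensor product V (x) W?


The dimension of a tensor product is the product of dimensions.
dim(V) = 12, dim(W) = 2
dim(V (x) W) = 12 * 2 = 24

24


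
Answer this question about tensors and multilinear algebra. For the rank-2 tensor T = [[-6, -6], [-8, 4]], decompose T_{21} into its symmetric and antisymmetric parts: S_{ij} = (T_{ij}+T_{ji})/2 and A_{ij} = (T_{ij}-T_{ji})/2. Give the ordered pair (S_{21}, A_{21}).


T_{21} = -8
T_{12} = -6
S_{21} = (-8 + -6)/2 = -14/2 = -7
A_{21} = (-8 - -6)/2 = -2/2 = -1
Check: S + A = -7 + -1 = -8 = T_{21}.

(-7, -1)


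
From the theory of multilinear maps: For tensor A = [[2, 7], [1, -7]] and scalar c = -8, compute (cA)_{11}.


Scalar multiplication: (cA)_{ij} = c * A_{ij}.
c = -8
A_{11} = 2
(cA)_{11} = -8 * 2 = -16

-16


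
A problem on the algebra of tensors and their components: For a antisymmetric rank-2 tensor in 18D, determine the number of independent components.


A antisymmetric rank-2 tensor in d dimensions has d(d-1)/2 independent components.
d = 18
d(d-1)/2 = 18 * 17 / 2 = 306 / 2 = 153

153


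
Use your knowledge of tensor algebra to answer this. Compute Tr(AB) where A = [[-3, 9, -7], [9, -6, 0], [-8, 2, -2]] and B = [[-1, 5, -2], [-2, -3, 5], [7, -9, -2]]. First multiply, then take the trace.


Tr(AB) = sum_i (AB)_{ii} where (AB)_{ii} = sum_k A_{ik} B_{ki}.
(AB)_{11} = -3*-1 + 9*-2 + -7*7 = -64
(AB)_{22} = 9*5 + -6*-3 + 0*-9 = 63
(AB)_{33} = -8*-2 + 2*5 + -2*-2 = 30
Tr(AB) = -64 + 63 + 30 = 29

29


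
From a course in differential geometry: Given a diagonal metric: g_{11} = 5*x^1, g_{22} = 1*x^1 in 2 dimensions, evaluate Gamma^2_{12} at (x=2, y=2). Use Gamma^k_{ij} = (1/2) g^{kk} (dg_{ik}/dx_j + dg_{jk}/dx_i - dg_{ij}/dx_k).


For a diagonal metric, Gamma^k_{ij} = (1/2) g^{kk} (dg_{ik}/dx_j + dg_{jk}/dx_i - dg_{ij}/dx_k).
The metric is diagonal, so g_{ab} = 0 for a != b.
At the given point: g_{11} = 10, g_{22} = 2
g^{22} = 1/2
dg_{12}/dx_2 = 0 (off-diagonal)
dg_{22}/dx_1 = dg_{22}/dx_1 = 1
dg_{12}/dx_2 = 0 (off-diagonal)
Numerator = 0 + 1 - 0 = 1
Gamma^2_{12} = 1 / (2 * 2) = 1/4

1/4


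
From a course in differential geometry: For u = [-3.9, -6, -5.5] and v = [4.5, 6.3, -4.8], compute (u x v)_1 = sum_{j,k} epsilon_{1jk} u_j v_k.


(u x v)_1 = sum_{j,k} epsilon_{1jk} u_j v_k. Only permutations of (1,2,3) contribute; the two non-zero terms are:
eps_{123} u_2 v_3 = 1 * -6 * -4.8 = 28.8
eps_{132} u_3 v_2 = -1 * -5.5 * 6.3 = 34.65
(u x v)_1 = 63.45

63.45


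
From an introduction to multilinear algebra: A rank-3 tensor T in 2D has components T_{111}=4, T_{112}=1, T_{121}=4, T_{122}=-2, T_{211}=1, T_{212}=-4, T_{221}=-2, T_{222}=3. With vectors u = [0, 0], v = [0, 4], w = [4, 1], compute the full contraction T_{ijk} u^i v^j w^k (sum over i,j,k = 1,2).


S = sum over i,j,k of T_{ijk} u_i v_j w_k. Expanding all 8 terms:
T_{111}*u_1*v_1*w_1 = 4*0*0*4 = 0  (running total: 0)
T_{112}*u_1*v_1*w_2 = 1*0*0*1 = 0  (running total: 0)
T_{121}*u_1*v_2*w_1 = 4*0*4*4 = 0  (running total: 0)
T_{122}*u_1*v_2*w_2 = -2*0*4*1 = 0  (running total: 0)
T_{211}*u_2*v_1*w_1 = 1*0*0*4 = 0  (running total: 0)
T_{212}*u_2*v_1*w_2 = -4*0*0*1 = 0  (running total: 0)
T_{221}*u_2*v_2*w_1 = -2*0*4*4 = 0  (running total: 0)
T_{222}*u_2*v_2*w_2 = 3*0*4*1 = 0  (running total: 0)
S = 0

0
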